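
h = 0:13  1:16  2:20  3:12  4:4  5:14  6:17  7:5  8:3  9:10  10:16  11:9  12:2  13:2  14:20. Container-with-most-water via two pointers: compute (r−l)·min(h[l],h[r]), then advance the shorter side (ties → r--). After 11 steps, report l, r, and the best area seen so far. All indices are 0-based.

l=0 r=14: min(13,20)*14=182 best=182 *, l++
l=1 r=14: min(16,20)*13=208 best=208 *, l++
l=2 r=14: min(20,20)*12=240 best=240 *, r--
l=2 r=13: min(20,2)*11=22 best=240, r--
l=2 r=12: min(20,2)*10=20 best=240, r--
l=2 r=11: min(20,9)*9=81 best=240, r--
l=2 r=10: min(20,16)*8=128 best=240, r--
l=2 r=9: min(20,10)*7=70 best=240, r--
l=2 r=8: min(20,3)*6=18 best=240, r--
l=2 r=7: min(20,5)*5=25 best=240, r--
l=2 r=6: min(20,17)*4=68 best=240, r--

l=2, r=5, best area=240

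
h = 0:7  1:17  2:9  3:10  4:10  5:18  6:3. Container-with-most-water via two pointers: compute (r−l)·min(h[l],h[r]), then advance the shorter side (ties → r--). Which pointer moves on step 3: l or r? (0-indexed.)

l

l=0 r=6: min(7,3)*6=18 best=18 *, r--
l=0 r=5: min(7,18)*5=35 best=35 *, l++
l=1 r=5: min(17,18)*4=68 best=68 *, l++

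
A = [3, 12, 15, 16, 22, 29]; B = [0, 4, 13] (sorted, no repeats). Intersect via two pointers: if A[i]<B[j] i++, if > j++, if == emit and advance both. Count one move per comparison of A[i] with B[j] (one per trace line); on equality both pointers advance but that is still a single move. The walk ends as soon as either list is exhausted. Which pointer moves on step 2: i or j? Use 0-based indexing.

i=0 j=0: 3>0, j++
i=0 j=1: 3<4, i++

i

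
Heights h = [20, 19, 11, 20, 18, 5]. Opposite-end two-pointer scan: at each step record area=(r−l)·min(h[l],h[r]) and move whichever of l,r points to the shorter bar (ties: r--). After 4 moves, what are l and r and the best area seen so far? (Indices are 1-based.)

[1,6] min(20,5)*5=25 best=25 * → r--
[1,5] min(20,18)*4=72 best=72 * → r--
[1,4] min(20,20)*3=60 best=72 → r--
[1,3] min(20,11)*2=22 best=72 → r--

l=1, r=2, best area=72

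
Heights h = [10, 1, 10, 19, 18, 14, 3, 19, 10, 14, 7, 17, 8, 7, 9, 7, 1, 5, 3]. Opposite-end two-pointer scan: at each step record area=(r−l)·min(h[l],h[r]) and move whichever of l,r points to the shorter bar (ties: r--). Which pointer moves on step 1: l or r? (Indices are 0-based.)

r

l=0 r=18: min(10,3)*18=54 best=54 *, r--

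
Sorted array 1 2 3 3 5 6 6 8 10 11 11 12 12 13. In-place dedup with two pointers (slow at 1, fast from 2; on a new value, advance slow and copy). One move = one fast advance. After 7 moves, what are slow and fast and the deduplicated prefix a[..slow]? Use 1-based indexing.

slow=1 fast=2: a[fast]=2≠a[slow]=1 write a[2]=2, slow++,fast++
slow=2 fast=3: a[fast]=3≠a[slow]=2 write a[3]=3, slow++,fast++
slow=3 fast=4: a[fast]=3=a[slow] dup, fast++
slow=3 fast=5: a[fast]=5≠a[slow]=3 write a[4]=5, slow++,fast++
slow=4 fast=6: a[fast]=6≠a[slow]=5 write a[5]=6, slow++,fast++
slow=5 fast=7: a[fast]=6=a[slow] dup, fast++
slow=5 fast=8: a[fast]=8≠a[slow]=6 write a[6]=8, slow++,fast++

slow=6, fast=9, prefix=[1, 2, 3, 5, 6, 8]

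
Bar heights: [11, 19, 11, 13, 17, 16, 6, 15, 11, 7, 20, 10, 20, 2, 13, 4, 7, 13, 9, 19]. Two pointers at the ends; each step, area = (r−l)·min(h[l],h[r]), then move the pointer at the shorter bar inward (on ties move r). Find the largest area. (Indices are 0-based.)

max area = 342

[0,19] min(11,19)*19=209 best=209 * → l++
[1,19] min(19,19)*18=342 best=342 * → r--
[1,18] min(19,9)*17=153 best=342 → r--
[1,17] min(19,13)*16=208 best=342 → r--
[1,16] min(19,7)*15=105 best=342 → r--
[1,15] min(19,4)*14=56 best=342 → r--
[1,14] min(19,13)*13=169 best=342 → r--
[1,13] min(19,2)*12=24 best=342 → r--
[1,12] min(19,20)*11=209 best=342 → l++
[2,12] min(11,20)*10=110 best=342 → l++
[3,12] min(13,20)*9=117 best=342 → l++
[4,12] min(17,20)*8=136 best=342 → l++
[5,12] min(16,20)*7=112 best=342 → l++
[6,12] min(6,20)*6=36 best=342 → l++
[7,12] min(15,20)*5=75 best=342 → l++
[8,12] min(11,20)*4=44 best=342 → l++
[9,12] min(7,20)*3=21 best=342 → l++
[10,12] min(20,20)*2=40 best=342 → r--
[10,11] min(20,10)*1=10 best=342 → r--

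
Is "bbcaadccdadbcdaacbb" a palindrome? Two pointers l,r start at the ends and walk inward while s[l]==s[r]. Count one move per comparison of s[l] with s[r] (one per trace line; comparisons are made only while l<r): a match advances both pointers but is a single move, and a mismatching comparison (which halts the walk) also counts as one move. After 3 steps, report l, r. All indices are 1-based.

l=4, r=16

l=1 r=19: 'b'=='b', l++,r--
l=2 r=18: 'b'=='b', l++,r--
l=3 r=17: 'c'=='c', l++,r--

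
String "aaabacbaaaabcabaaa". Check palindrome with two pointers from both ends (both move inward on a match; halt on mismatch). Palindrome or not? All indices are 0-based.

l=0 r=17: 'a'=='a', l++,r--
l=1 r=16: 'a'=='a', l++,r--
l=2 r=15: 'a'=='a', l++,r--
l=3 r=14: 'b'=='b', l++,r--
l=4 r=13: 'a'=='a', l++,r--
l=5 r=12: 'c'=='c', l++,r--
l=6 r=11: 'b'=='b', l++,r--
l=7 r=10: 'a'=='a', l++,r--
l=8 r=9: 'a'=='a', l++,r--

palindrome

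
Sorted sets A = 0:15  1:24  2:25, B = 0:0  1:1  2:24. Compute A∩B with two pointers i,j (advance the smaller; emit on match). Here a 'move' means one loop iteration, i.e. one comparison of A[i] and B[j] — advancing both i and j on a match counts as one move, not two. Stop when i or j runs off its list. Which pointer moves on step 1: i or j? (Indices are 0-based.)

j

[i=0,j=0] 15>0 → j++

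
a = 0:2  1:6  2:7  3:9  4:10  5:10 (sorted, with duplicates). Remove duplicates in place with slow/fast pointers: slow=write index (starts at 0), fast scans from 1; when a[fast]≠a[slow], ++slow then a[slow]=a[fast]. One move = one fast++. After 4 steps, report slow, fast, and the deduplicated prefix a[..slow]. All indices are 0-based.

slow=0 fast=1: a[fast]=6≠a[slow]=2 write a[1]=6, slow++,fast++
slow=1 fast=2: a[fast]=7≠a[slow]=6 write a[2]=7, slow++,fast++
slow=2 fast=3: a[fast]=9≠a[slow]=7 write a[3]=9, slow++,fast++
slow=3 fast=4: a[fast]=10≠a[slow]=9 write a[4]=10, slow++,fast++

slow=4, fast=5, prefix=[2, 6, 7, 9, 10]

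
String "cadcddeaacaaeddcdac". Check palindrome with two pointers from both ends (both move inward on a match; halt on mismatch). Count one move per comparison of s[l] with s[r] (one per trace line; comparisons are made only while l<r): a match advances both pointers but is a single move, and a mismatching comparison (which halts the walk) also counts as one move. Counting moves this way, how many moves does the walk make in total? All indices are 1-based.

9 moves

l=1 r=19: 'c'=='c', l++,r--
l=2 r=18: 'a'=='a', l++,r--
l=3 r=17: 'd'=='d', l++,r--
l=4 r=16: 'c'=='c', l++,r--
l=5 r=15: 'd'=='d', l++,r--
l=6 r=14: 'd'=='d', l++,r--
l=7 r=13: 'e'=='e', l++,r--
l=8 r=12: 'a'=='a', l++,r--
l=9 r=11: 'a'=='a', l++,r--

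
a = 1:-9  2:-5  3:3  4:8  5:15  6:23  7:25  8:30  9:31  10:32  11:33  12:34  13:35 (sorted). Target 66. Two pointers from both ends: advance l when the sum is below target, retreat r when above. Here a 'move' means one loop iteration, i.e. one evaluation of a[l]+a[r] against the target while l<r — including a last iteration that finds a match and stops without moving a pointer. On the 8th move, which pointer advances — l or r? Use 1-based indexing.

l

l=1 r=13: -9+35=26 <66, l++
l=2 r=13: -5+35=30 <66, l++
l=3 r=13: 3+35=38 <66, l++
l=4 r=13: 8+35=43 <66, l++
l=5 r=13: 15+35=50 <66, l++
l=6 r=13: 23+35=58 <66, l++
l=7 r=13: 25+35=60 <66, l++
l=8 r=13: 30+35=65 <66, l++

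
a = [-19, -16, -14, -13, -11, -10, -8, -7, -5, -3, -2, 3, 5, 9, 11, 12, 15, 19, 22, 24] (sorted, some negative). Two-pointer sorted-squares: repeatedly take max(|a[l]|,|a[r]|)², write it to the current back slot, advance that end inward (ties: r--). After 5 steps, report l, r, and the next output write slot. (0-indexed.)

l=2, r=16, next write slot=14

l=0 r=19: |-19|<=|24| out[19]=576, r--
l=0 r=18: |-19|<=|22| out[18]=484, r--
l=0 r=17: |-19|<=|19| out[17]=361, r--
l=0 r=16: |-19|>|15| out[16]=361, l++
l=1 r=16: |-16|>|15| out[15]=256, l++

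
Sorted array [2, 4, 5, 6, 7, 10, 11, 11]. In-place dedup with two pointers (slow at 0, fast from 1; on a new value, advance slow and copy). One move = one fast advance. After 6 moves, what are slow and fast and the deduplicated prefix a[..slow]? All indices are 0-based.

slow=0 fast=1: a[fast]=4≠a[slow]=2 write a[1]=4, slow++,fast++
slow=1 fast=2: a[fast]=5≠a[slow]=4 write a[2]=5, slow++,fast++
slow=2 fast=3: a[fast]=6≠a[slow]=5 write a[3]=6, slow++,fast++
slow=3 fast=4: a[fast]=7≠a[slow]=6 write a[4]=7, slow++,fast++
slow=4 fast=5: a[fast]=10≠a[slow]=7 write a[5]=10, slow++,fast++
slow=5 fast=6: a[fast]=11≠a[slow]=10 write a[6]=11, slow++,fast++

slow=6, fast=7, prefix=[2, 4, 5, 6, 7, 10, 11]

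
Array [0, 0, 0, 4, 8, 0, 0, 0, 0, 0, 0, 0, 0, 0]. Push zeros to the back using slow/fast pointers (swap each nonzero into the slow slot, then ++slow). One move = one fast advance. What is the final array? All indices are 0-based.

[4, 8, 0, 0, 0, 0, 0, 0, 0, 0, 0, 0, 0, 0]

(s=0,f=0) a[fast]=0 → fast++
(s=0,f=1) a[fast]=0 → fast++
(s=0,f=2) a[fast]=0 → fast++
(s=0,f=3) a[fast]=4≠0 swap→a[0]=4 → slow++,fast++
(s=1,f=4) a[fast]=8≠0 swap→a[1]=8 → slow++,fast++
(s=2,f=5) a[fast]=0 → fast++
(s=2,f=6) a[fast]=0 → fast++
(s=2,f=7) a[fast]=0 → fast++
(s=2,f=8) a[fast]=0 → fast++
(s=2,f=9) a[fast]=0 → fast++
(s=2,f=10) a[fast]=0 → fast++
(s=2,f=11) a[fast]=0 → fast++
(s=2,f=12) a[fast]=0 → fast++
(s=2,f=13) a[fast]=0 → fast++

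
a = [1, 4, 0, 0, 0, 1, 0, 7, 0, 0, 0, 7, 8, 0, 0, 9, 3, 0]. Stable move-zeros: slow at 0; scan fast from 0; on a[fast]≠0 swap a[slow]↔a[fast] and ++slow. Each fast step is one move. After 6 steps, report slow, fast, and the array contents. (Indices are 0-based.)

slow=3, fast=6, a=[1, 4, 1, 0, 0, 0, 0, 7, 0, 0, 0, 7, 8, 0, 0, 9, 3, 0]

(s=0,f=0) a[fast]=1≠0 swap→a[0]=1 → slow++,fast++
(s=1,f=1) a[fast]=4≠0 swap→a[1]=4 → slow++,fast++
(s=2,f=2) a[fast]=0 → fast++
(s=2,f=3) a[fast]=0 → fast++
(s=2,f=4) a[fast]=0 → fast++
(s=2,f=5) a[fast]=1≠0 swap→a[2]=1 → slow++,fast++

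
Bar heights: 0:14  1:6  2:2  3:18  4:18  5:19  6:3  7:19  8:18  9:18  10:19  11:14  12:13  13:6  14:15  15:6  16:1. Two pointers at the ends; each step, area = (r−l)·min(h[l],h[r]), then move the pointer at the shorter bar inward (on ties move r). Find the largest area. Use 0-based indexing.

[0,16] min(14,1)*16=16 best=16 * → r--
[0,15] min(14,6)*15=90 best=90 * → r--
[0,14] min(14,15)*14=196 best=196 * → l++
[1,14] min(6,15)*13=78 best=196 → l++
[2,14] min(2,15)*12=24 best=196 → l++
[3,14] min(18,15)*11=165 best=196 → r--
[3,13] min(18,6)*10=60 best=196 → r--
[3,12] min(18,13)*9=117 best=196 → r--
[3,11] min(18,14)*8=112 best=196 → r--
[3,10] min(18,19)*7=126 best=196 → l++
[4,10] min(18,19)*6=108 best=196 → l++
[5,10] min(19,19)*5=95 best=196 → r--
[5,9] min(19,18)*4=72 best=196 → r--
[5,8] min(19,18)*3=54 best=196 → r--
[5,7] min(19,19)*2=38 best=196 → r--
[5,6] min(19,3)*1=3 best=196 → r--

max area = 196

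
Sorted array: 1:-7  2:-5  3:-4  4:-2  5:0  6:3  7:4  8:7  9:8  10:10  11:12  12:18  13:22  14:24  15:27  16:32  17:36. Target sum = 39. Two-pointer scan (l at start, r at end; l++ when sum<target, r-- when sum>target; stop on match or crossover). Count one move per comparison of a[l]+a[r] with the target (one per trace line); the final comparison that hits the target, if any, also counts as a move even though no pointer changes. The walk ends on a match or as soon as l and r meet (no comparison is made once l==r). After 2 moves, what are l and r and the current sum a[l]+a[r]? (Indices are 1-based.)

l=1 r=17: -7+36=29 <39, l++
l=2 r=17: -5+36=31 <39, l++

l=3, r=17, sum=32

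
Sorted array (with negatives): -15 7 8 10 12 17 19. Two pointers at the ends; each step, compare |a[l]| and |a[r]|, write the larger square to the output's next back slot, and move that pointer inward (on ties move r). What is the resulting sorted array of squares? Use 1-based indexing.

l=1 r=7: |-15|<=|19| out[7]=361, r--
l=1 r=6: |-15|<=|17| out[6]=289, r--
l=1 r=5: |-15|>|12| out[5]=225, l++
l=2 r=5: |7|<=|12| out[4]=144, r--
l=2 r=4: |7|<=|10| out[3]=100, r--
l=2 r=3: |7|<=|8| out[2]=64, r--
l=2 r=2: |7|<=|7| out[1]=49, r--

[49, 64, 100, 144, 225, 289, 361]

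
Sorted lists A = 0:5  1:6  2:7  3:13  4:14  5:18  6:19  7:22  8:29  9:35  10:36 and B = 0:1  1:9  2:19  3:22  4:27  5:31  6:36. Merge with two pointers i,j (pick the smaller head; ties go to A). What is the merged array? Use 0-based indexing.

i=0 j=0: A[i]=5>B[j]=1 take 1, j++
i=0 j=1: A[i]=5<=B[j]=9 take 5, i++
i=1 j=1: A[i]=6<=B[j]=9 take 6, i++
i=2 j=1: A[i]=7<=B[j]=9 take 7, i++
i=3 j=1: A[i]=13>B[j]=9 take 9, j++
i=3 j=2: A[i]=13<=B[j]=19 take 13, i++
i=4 j=2: A[i]=14<=B[j]=19 take 14, i++
i=5 j=2: A[i]=18<=B[j]=19 take 18, i++
i=6 j=2: A[i]=19<=B[j]=19 take 19, i++
i=7 j=2: A[i]=22>B[j]=19 take 19, j++
i=7 j=3: A[i]=22<=B[j]=22 take 22, i++
i=8 j=3: A[i]=29>B[j]=22 take 22, j++
i=8 j=4: A[i]=29>B[j]=27 take 27, j++
i=8 j=5: A[i]=29<=B[j]=31 take 29, i++
i=9 j=5: A[i]=35>B[j]=31 take 31, j++
i=9 j=6: A[i]=35<=B[j]=36 take 35, i++
i=10 j=6: A[i]=36<=B[j]=36 take 36, i++
i=11 j=6: A done, take B[j]=36, j++

[1, 5, 6, 7, 9, 13, 14, 18, 19, 19, 22, 22, 27, 29, 31, 35, 36, 36]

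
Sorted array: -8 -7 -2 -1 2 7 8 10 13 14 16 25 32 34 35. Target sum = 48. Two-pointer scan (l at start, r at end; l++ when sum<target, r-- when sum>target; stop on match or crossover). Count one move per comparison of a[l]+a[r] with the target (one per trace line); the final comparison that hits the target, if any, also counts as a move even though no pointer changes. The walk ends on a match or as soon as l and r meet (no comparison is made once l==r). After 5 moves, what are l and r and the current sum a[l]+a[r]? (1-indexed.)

l=1 r=15: -8+35=27 <48, l++
l=2 r=15: -7+35=28 <48, l++
l=3 r=15: -2+35=33 <48, l++
l=4 r=15: -1+35=34 <48, l++
l=5 r=15: 2+35=37 <48, l++

l=6, r=15, sum=42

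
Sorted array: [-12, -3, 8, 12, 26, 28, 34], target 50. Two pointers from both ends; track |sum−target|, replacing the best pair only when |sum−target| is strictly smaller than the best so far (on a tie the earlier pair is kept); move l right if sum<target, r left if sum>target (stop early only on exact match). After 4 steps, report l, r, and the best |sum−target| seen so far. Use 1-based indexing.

l=1 r=7: -12+34=22 d=28 *, l++
l=2 r=7: -3+34=31 d=19 *, l++
l=3 r=7: 8+34=42 d=8 *, l++
l=4 r=7: 12+34=46 d=4 *, l++

l=5, r=7, best |Δ|=4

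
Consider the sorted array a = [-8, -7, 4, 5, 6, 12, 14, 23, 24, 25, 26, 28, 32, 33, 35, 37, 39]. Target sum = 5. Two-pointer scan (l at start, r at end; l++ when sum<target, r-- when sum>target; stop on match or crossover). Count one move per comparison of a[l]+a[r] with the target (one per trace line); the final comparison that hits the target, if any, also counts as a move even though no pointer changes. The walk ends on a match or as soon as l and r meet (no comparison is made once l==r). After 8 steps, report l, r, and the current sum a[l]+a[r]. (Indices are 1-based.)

l=1, r=9, sum=16

l=1 r=17: -8+39=31 >5, r--
l=1 r=16: -8+37=29 >5, r--
l=1 r=15: -8+35=27 >5, r--
l=1 r=14: -8+33=25 >5, r--
l=1 r=13: -8+32=24 >5, r--
l=1 r=12: -8+28=20 >5, r--
l=1 r=11: -8+26=18 >5, r--
l=1 r=10: -8+25=17 >5, r--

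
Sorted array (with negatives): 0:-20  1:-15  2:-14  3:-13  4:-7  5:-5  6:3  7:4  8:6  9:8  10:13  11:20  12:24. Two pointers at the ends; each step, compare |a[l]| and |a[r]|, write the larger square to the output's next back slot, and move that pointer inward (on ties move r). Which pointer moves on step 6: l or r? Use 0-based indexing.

[0,12] |-20|<=|24| out[12]=576 → r--
[0,11] |-20|<=|20| out[11]=400 → r--
[0,10] |-20|>|13| out[10]=400 → l++
[1,10] |-15|>|13| out[9]=225 → l++
[2,10] |-14|>|13| out[8]=196 → l++
[3,10] |-13|<=|13| out[7]=169 → r--

r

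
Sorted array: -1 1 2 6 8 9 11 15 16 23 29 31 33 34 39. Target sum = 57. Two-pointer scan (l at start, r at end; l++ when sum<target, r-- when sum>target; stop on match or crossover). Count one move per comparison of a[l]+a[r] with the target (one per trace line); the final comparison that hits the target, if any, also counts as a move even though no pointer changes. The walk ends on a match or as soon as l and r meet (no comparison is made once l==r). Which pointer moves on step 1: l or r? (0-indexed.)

l=0 r=14: -1+39=38 <57, l++

l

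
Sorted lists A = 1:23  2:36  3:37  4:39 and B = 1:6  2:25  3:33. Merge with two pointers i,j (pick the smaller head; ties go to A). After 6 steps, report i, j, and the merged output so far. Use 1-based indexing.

[i=1,j=1] A[i]=23>B[j]=6 take 6 → j++
[i=1,j=2] A[i]=23<=B[j]=25 take 23 → i++
[i=2,j=2] A[i]=36>B[j]=25 take 25 → j++
[i=2,j=3] A[i]=36>B[j]=33 take 33 → j++
[i=2,j=4] B done, take A[i]=36 → i++
[i=3,j=4] B done, take A[i]=37 → i++

i=4, j=4, merged so far=[6, 23, 25, 33, 36, 37]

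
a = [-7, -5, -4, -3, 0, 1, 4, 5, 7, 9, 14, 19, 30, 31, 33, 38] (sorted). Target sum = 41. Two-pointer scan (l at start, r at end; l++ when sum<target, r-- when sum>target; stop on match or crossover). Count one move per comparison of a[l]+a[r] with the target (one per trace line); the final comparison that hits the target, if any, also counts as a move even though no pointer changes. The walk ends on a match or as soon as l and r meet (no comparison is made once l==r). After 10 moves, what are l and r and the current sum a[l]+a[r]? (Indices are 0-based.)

[0,15] -7+38=31 <41 → l++
[1,15] -5+38=33 <41 → l++
[2,15] -4+38=34 <41 → l++
[3,15] -3+38=35 <41 → l++
[4,15] 0+38=38 <41 → l++
[5,15] 1+38=39 <41 → l++
[6,15] 4+38=42 >41 → r--
[6,14] 4+33=37 <41 → l++
[7,14] 5+33=38 <41 → l++
[8,14] 7+33=40 <41 → l++

l=9, r=14, sum=42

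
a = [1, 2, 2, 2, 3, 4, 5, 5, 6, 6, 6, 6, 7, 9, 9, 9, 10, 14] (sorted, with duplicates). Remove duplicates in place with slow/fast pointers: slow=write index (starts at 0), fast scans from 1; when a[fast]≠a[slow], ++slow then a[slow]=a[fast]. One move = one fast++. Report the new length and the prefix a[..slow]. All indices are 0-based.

length 10; prefix = [1, 2, 3, 4, 5, 6, 7, 9, 10, 14]

(s=0,f=1) a[fast]=2≠a[slow]=1 write a[1]=2 → slow++,fast++
(s=1,f=2) a[fast]=2=a[slow] dup → fast++
(s=1,f=3) a[fast]=2=a[slow] dup → fast++
(s=1,f=4) a[fast]=3≠a[slow]=2 write a[2]=3 → slow++,fast++
(s=2,f=5) a[fast]=4≠a[slow]=3 write a[3]=4 → slow++,fast++
(s=3,f=6) a[fast]=5≠a[slow]=4 write a[4]=5 → slow++,fast++
(s=4,f=7) a[fast]=5=a[slow] dup → fast++
(s=4,f=8) a[fast]=6≠a[slow]=5 write a[5]=6 → slow++,fast++
(s=5,f=9) a[fast]=6=a[slow] dup → fast++
(s=5,f=10) a[fast]=6=a[slow] dup → fast++
(s=5,f=11) a[fast]=6=a[slow] dup → fast++
(s=5,f=12) a[fast]=7≠a[slow]=6 write a[6]=7 → slow++,fast++
(s=6,f=13) a[fast]=9≠a[slow]=7 write a[7]=9 → slow++,fast++
(s=7,f=14) a[fast]=9=a[slow] dup → fast++
(s=7,f=15) a[fast]=9=a[slow] dup → fast++
(s=7,f=16) a[fast]=10≠a[slow]=9 write a[8]=10 → slow++,fast++
(s=8,f=17) a[fast]=14≠a[slow]=10 write a[9]=14 → slow++,fast++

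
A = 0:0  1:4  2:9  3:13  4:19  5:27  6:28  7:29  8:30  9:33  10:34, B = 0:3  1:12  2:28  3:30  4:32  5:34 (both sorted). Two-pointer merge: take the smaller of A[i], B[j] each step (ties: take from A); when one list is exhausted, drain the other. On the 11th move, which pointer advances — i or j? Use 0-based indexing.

i=0 j=0: A[i]=0<=B[j]=3 take 0, i++
i=1 j=0: A[i]=4>B[j]=3 take 3, j++
i=1 j=1: A[i]=4<=B[j]=12 take 4, i++
i=2 j=1: A[i]=9<=B[j]=12 take 9, i++
i=3 j=1: A[i]=13>B[j]=12 take 12, j++
i=3 j=2: A[i]=13<=B[j]=28 take 13, i++
i=4 j=2: A[i]=19<=B[j]=28 take 19, i++
i=5 j=2: A[i]=27<=B[j]=28 take 27, i++
i=6 j=2: A[i]=28<=B[j]=28 take 28, i++
i=7 j=2: A[i]=29>B[j]=28 take 28, j++
i=7 j=3: A[i]=29<=B[j]=30 take 29, i++

i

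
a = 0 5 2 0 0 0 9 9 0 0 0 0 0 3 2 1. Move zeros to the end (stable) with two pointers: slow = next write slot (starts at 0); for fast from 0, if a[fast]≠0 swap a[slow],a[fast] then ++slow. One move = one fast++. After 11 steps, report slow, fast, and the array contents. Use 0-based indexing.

(s=0,f=0) a[fast]=0 → fast++
(s=0,f=1) a[fast]=5≠0 swap→a[0]=5 → slow++,fast++
(s=1,f=2) a[fast]=2≠0 swap→a[1]=2 → slow++,fast++
(s=2,f=3) a[fast]=0 → fast++
(s=2,f=4) a[fast]=0 → fast++
(s=2,f=5) a[fast]=0 → fast++
(s=2,f=6) a[fast]=9≠0 swap→a[2]=9 → slow++,fast++
(s=3,f=7) a[fast]=9≠0 swap→a[3]=9 → slow++,fast++
(s=4,f=8) a[fast]=0 → fast++
(s=4,f=9) a[fast]=0 → fast++
(s=4,f=10) a[fast]=0 → fast++

slow=4, fast=11, a=[5, 2, 9, 9, 0, 0, 0, 0, 0, 0, 0, 0, 0, 3, 2, 1]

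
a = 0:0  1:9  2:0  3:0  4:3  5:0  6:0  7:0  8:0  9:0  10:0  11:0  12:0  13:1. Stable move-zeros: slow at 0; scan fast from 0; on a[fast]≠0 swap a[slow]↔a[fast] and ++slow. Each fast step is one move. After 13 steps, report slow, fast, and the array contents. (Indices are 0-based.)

(s=0,f=0) a[fast]=0 → fast++
(s=0,f=1) a[fast]=9≠0 swap→a[0]=9 → slow++,fast++
(s=1,f=2) a[fast]=0 → fast++
(s=1,f=3) a[fast]=0 → fast++
(s=1,f=4) a[fast]=3≠0 swap→a[1]=3 → slow++,fast++
(s=2,f=5) a[fast]=0 → fast++
(s=2,f=6) a[fast]=0 → fast++
(s=2,f=7) a[fast]=0 → fast++
(s=2,f=8) a[fast]=0 → fast++
(s=2,f=9) a[fast]=0 → fast++
(s=2,f=10) a[fast]=0 → fast++
(s=2,f=11) a[fast]=0 → fast++
(s=2,f=12) a[fast]=0 → fast++

slow=2, fast=13, a=[9, 3, 0, 0, 0, 0, 0, 0, 0, 0, 0, 0, 0, 1]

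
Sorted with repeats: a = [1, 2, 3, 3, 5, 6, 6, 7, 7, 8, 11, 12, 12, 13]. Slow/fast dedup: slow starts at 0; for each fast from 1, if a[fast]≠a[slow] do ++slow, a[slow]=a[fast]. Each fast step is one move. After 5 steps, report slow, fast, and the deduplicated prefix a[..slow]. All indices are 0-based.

slow=4, fast=6, prefix=[1, 2, 3, 5, 6]

slow=0 fast=1: a[fast]=2≠a[slow]=1 write a[1]=2, slow++,fast++
slow=1 fast=2: a[fast]=3≠a[slow]=2 write a[2]=3, slow++,fast++
slow=2 fast=3: a[fast]=3=a[slow] dup, fast++
slow=2 fast=4: a[fast]=5≠a[slow]=3 write a[3]=5, slow++,fast++
slow=3 fast=5: a[fast]=6≠a[slow]=5 write a[4]=6, slow++,fast++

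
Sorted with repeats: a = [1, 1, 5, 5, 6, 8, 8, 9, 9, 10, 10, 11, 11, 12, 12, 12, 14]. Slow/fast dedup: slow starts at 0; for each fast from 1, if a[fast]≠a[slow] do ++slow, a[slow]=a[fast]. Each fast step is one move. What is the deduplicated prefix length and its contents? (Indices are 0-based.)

length 9; prefix = [1, 5, 6, 8, 9, 10, 11, 12, 14]

(s=0,f=1) a[fast]=1=a[slow] dup → fast++
(s=0,f=2) a[fast]=5≠a[slow]=1 write a[1]=5 → slow++,fast++
(s=1,f=3) a[fast]=5=a[slow] dup → fast++
(s=1,f=4) a[fast]=6≠a[slow]=5 write a[2]=6 → slow++,fast++
(s=2,f=5) a[fast]=8≠a[slow]=6 write a[3]=8 → slow++,fast++
(s=3,f=6) a[fast]=8=a[slow] dup → fast++
(s=3,f=7) a[fast]=9≠a[slow]=8 write a[4]=9 → slow++,fast++
(s=4,f=8) a[fast]=9=a[slow] dup → fast++
(s=4,f=9) a[fast]=10≠a[slow]=9 write a[5]=10 → slow++,fast++
(s=5,f=10) a[fast]=10=a[slow] dup → fast++
(s=5,f=11) a[fast]=11≠a[slow]=10 write a[6]=11 → slow++,fast++
(s=6,f=12) a[fast]=11=a[slow] dup → fast++
(s=6,f=13) a[fast]=12≠a[slow]=11 write a[7]=12 → slow++,fast++
(s=7,f=14) a[fast]=12=a[slow] dup → fast++
(s=7,f=15) a[fast]=12=a[slow] dup → fast++
(s=7,f=16) a[fast]=14≠a[slow]=12 write a[8]=14 → slow++,fast++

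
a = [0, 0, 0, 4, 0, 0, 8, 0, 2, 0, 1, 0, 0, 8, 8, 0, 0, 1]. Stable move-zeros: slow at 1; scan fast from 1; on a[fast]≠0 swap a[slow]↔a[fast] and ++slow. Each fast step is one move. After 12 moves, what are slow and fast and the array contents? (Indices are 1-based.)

(s=1,f=1) a[fast]=0 → fast++
(s=1,f=2) a[fast]=0 → fast++
(s=1,f=3) a[fast]=0 → fast++
(s=1,f=4) a[fast]=4≠0 swap→a[1]=4 → slow++,fast++
(s=2,f=5) a[fast]=0 → fast++
(s=2,f=6) a[fast]=0 → fast++
(s=2,f=7) a[fast]=8≠0 swap→a[2]=8 → slow++,fast++
(s=3,f=8) a[fast]=0 → fast++
(s=3,f=9) a[fast]=2≠0 swap→a[3]=2 → slow++,fast++
(s=4,f=10) a[fast]=0 → fast++
(s=4,f=11) a[fast]=1≠0 swap→a[4]=1 → slow++,fast++
(s=5,f=12) a[fast]=0 → fast++

slow=5, fast=13, a=[4, 8, 2, 1, 0, 0, 0, 0, 0, 0, 0, 0, 0, 8, 8, 0, 0, 1]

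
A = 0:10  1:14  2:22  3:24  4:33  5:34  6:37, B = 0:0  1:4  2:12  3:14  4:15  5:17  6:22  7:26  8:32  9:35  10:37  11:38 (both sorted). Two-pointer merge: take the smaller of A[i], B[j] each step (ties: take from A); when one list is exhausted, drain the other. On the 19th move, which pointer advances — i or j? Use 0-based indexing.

[i=0,j=0] A[i]=10>B[j]=0 take 0 → j++
[i=0,j=1] A[i]=10>B[j]=4 take 4 → j++
[i=0,j=2] A[i]=10<=B[j]=12 take 10 → i++
[i=1,j=2] A[i]=14>B[j]=12 take 12 → j++
[i=1,j=3] A[i]=14<=B[j]=14 take 14 → i++
[i=2,j=3] A[i]=22>B[j]=14 take 14 → j++
[i=2,j=4] A[i]=22>B[j]=15 take 15 → j++
[i=2,j=5] A[i]=22>B[j]=17 take 17 → j++
[i=2,j=6] A[i]=22<=B[j]=22 take 22 → i++
[i=3,j=6] A[i]=24>B[j]=22 take 22 → j++
[i=3,j=7] A[i]=24<=B[j]=26 take 24 → i++
[i=4,j=7] A[i]=33>B[j]=26 take 26 → j++
[i=4,j=8] A[i]=33>B[j]=32 take 32 → j++
[i=4,j=9] A[i]=33<=B[j]=35 take 33 → i++
[i=5,j=9] A[i]=34<=B[j]=35 take 34 → i++
[i=6,j=9] A[i]=37>B[j]=35 take 35 → j++
[i=6,j=10] A[i]=37<=B[j]=37 take 37 → i++
[i=7,j=10] A done, take B[j]=37 → j++
[i=7,j=11] A done, take B[j]=38 → j++

j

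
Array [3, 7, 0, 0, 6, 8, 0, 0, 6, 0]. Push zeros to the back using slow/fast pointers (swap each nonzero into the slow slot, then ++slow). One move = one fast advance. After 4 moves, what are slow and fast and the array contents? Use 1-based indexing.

slow=3, fast=5, a=[3, 7, 0, 0, 6, 8, 0, 0, 6, 0]

slow=1 fast=1: a[fast]=3≠0 swap→a[1]=3, slow++,fast++
slow=2 fast=2: a[fast]=7≠0 swap→a[2]=7, slow++,fast++
slow=3 fast=3: a[fast]=0, fast++
slow=3 fast=4: a[fast]=0, fast++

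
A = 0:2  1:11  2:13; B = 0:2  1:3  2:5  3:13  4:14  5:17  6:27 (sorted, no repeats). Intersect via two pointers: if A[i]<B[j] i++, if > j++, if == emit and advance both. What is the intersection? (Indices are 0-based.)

[i=0,j=0] 2==2 emit → i++,j++
[i=1,j=1] 11>3 → j++
[i=1,j=2] 11>5 → j++
[i=1,j=3] 11<13 → i++
[i=2,j=3] 13==13 emit → i++,j++

intersection = [2, 13]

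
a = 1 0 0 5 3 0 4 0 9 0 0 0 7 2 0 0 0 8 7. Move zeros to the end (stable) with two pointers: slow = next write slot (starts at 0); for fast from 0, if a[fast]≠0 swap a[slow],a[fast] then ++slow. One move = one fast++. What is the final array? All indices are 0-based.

slow=0 fast=0: a[fast]=1≠0 swap→a[0]=1, slow++,fast++
slow=1 fast=1: a[fast]=0, fast++
slow=1 fast=2: a[fast]=0, fast++
slow=1 fast=3: a[fast]=5≠0 swap→a[1]=5, slow++,fast++
slow=2 fast=4: a[fast]=3≠0 swap→a[2]=3, slow++,fast++
slow=3 fast=5: a[fast]=0, fast++
slow=3 fast=6: a[fast]=4≠0 swap→a[3]=4, slow++,fast++
slow=4 fast=7: a[fast]=0, fast++
slow=4 fast=8: a[fast]=9≠0 swap→a[4]=9, slow++,fast++
slow=5 fast=9: a[fast]=0, fast++
slow=5 fast=10: a[fast]=0, fast++
slow=5 fast=11: a[fast]=0, fast++
slow=5 fast=12: a[fast]=7≠0 swap→a[5]=7, slow++,fast++
slow=6 fast=13: a[fast]=2≠0 swap→a[6]=2, slow++,fast++
slow=7 fast=14: a[fast]=0, fast++
slow=7 fast=15: a[fast]=0, fast++
slow=7 fast=16: a[fast]=0, fast++
slow=7 fast=17: a[fast]=8≠0 swap→a[7]=8, slow++,fast++
slow=8 fast=18: a[fast]=7≠0 swap→a[8]=7, slow++,fast++

[1, 5, 3, 4, 9, 7, 2, 8, 7, 0, 0, 0, 0, 0, 0, 0, 0, 0, 0]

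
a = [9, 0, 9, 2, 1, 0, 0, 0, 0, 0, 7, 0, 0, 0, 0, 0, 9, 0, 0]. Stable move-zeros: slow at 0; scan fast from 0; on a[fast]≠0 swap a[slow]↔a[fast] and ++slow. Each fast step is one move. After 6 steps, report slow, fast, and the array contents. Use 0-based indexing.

slow=0 fast=0: a[fast]=9≠0 swap→a[0]=9, slow++,fast++
slow=1 fast=1: a[fast]=0, fast++
slow=1 fast=2: a[fast]=9≠0 swap→a[1]=9, slow++,fast++
slow=2 fast=3: a[fast]=2≠0 swap→a[2]=2, slow++,fast++
slow=3 fast=4: a[fast]=1≠0 swap→a[3]=1, slow++,fast++
slow=4 fast=5: a[fast]=0, fast++

slow=4, fast=6, a=[9, 9, 2, 1, 0, 0, 0, 0, 0, 0, 7, 0, 0, 0, 0, 0, 9, 0, 0]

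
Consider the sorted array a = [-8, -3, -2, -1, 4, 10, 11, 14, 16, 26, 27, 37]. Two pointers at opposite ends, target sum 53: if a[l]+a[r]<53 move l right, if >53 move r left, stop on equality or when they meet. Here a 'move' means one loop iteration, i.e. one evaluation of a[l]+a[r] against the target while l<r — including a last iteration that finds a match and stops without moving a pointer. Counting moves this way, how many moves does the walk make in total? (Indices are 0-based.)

9 moves

l=0 r=11: -8+37=29 <53, l++
l=1 r=11: -3+37=34 <53, l++
l=2 r=11: -2+37=35 <53, l++
l=3 r=11: -1+37=36 <53, l++
l=4 r=11: 4+37=41 <53, l++
l=5 r=11: 10+37=47 <53, l++
l=6 r=11: 11+37=48 <53, l++
l=7 r=11: 14+37=51 <53, l++
l=8 r=11: 16+37=53, found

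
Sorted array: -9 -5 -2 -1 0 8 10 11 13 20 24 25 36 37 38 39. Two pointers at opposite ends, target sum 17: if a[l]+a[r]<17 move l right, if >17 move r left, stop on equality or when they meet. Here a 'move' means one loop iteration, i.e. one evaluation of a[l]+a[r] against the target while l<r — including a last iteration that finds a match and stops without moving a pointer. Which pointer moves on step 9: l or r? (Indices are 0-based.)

r

[0,15] -9+39=30 >17 → r--
[0,14] -9+38=29 >17 → r--
[0,13] -9+37=28 >17 → r--
[0,12] -9+36=27 >17 → r--
[0,11] -9+25=16 <17 → l++
[1,11] -5+25=20 >17 → r--
[1,10] -5+24=19 >17 → r--
[1,9] -5+20=15 <17 → l++
[2,9] -2+20=18 >17 → r--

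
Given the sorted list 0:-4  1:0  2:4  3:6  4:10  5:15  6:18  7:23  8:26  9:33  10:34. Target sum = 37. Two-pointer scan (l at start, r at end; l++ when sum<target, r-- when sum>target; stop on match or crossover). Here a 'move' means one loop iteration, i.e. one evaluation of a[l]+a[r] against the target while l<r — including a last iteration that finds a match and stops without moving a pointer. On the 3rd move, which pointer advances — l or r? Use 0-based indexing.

l=0 r=10: -4+34=30 <37, l++
l=1 r=10: 0+34=34 <37, l++
l=2 r=10: 4+34=38 >37, r--

r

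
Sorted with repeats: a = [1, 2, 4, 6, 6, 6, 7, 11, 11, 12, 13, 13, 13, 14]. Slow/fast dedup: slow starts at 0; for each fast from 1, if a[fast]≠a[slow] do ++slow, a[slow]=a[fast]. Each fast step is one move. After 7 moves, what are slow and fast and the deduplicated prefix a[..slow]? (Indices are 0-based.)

slow=5, fast=8, prefix=[1, 2, 4, 6, 7, 11]

slow=0 fast=1: a[fast]=2≠a[slow]=1 write a[1]=2, slow++,fast++
slow=1 fast=2: a[fast]=4≠a[slow]=2 write a[2]=4, slow++,fast++
slow=2 fast=3: a[fast]=6≠a[slow]=4 write a[3]=6, slow++,fast++
slow=3 fast=4: a[fast]=6=a[slow] dup, fast++
slow=3 fast=5: a[fast]=6=a[slow] dup, fast++
slow=3 fast=6: a[fast]=7≠a[slow]=6 write a[4]=7, slow++,fast++
slow=4 fast=7: a[fast]=11≠a[slow]=7 write a[5]=11, slow++,fast++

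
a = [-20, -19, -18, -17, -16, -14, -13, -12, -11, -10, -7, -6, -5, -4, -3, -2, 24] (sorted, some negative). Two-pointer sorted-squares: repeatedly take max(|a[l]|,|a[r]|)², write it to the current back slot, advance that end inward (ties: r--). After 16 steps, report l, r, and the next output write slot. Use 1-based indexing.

l=16, r=16, next write slot=1

l=1 r=17: |-20|<=|24| out[17]=576, r--
l=1 r=16: |-20|>|-2| out[16]=400, l++
l=2 r=16: |-19|>|-2| out[15]=361, l++
l=3 r=16: |-18|>|-2| out[14]=324, l++
l=4 r=16: |-17|>|-2| out[13]=289, l++
l=5 r=16: |-16|>|-2| out[12]=256, l++
l=6 r=16: |-14|>|-2| out[11]=196, l++
l=7 r=16: |-13|>|-2| out[10]=169, l++
l=8 r=16: |-12|>|-2| out[9]=144, l++
l=9 r=16: |-11|>|-2| out[8]=121, l++
l=10 r=16: |-10|>|-2| out[7]=100, l++
l=11 r=16: |-7|>|-2| out[6]=49, l++
l=12 r=16: |-6|>|-2| out[5]=36, l++
l=13 r=16: |-5|>|-2| out[4]=25, l++
l=14 r=16: |-4|>|-2| out[3]=16, l++
l=15 r=16: |-3|>|-2| out[2]=9, l++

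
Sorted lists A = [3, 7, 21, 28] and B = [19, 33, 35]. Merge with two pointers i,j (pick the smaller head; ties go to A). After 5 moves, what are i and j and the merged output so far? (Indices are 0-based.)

i=0 j=0: A[i]=3<=B[j]=19 take 3, i++
i=1 j=0: A[i]=7<=B[j]=19 take 7, i++
i=2 j=0: A[i]=21>B[j]=19 take 19, j++
i=2 j=1: A[i]=21<=B[j]=33 take 21, i++
i=3 j=1: A[i]=28<=B[j]=33 take 28, i++

i=4, j=1, merged so far=[3, 7, 19, 21, 28]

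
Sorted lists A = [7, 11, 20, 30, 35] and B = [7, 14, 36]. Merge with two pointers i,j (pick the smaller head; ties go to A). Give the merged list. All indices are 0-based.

[7, 7, 11, 14, 20, 30, 35, 36]

[i=0,j=0] A[i]=7<=B[j]=7 take 7 → i++
[i=1,j=0] A[i]=11>B[j]=7 take 7 → j++
[i=1,j=1] A[i]=11<=B[j]=14 take 11 → i++
[i=2,j=1] A[i]=20>B[j]=14 take 14 → j++
[i=2,j=2] A[i]=20<=B[j]=36 take 20 → i++
[i=3,j=2] A[i]=30<=B[j]=36 take 30 → i++
[i=4,j=2] A[i]=35<=B[j]=36 take 35 → i++
[i=5,j=2] A done, take B[j]=36 → j++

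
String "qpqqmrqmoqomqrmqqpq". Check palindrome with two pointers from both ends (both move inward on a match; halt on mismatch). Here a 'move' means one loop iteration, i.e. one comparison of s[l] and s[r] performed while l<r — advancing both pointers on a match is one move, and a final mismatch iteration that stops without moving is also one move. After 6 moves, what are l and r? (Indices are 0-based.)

[0,18] 'q'=='q' → l++,r--
[1,17] 'p'=='p' → l++,r--
[2,16] 'q'=='q' → l++,r--
[3,15] 'q'=='q' → l++,r--
[4,14] 'm'=='m' → l++,r--
[5,13] 'r'=='r' → l++,r--

l=6, r=12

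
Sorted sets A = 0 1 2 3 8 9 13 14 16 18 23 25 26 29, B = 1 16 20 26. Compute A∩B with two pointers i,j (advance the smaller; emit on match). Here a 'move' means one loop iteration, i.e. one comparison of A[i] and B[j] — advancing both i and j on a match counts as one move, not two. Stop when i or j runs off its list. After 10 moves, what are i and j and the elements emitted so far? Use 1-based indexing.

[i=1,j=1] 0<1 → i++
[i=2,j=1] 1==1 emit → i++,j++
[i=3,j=2] 2<16 → i++
[i=4,j=2] 3<16 → i++
[i=5,j=2] 8<16 → i++
[i=6,j=2] 9<16 → i++
[i=7,j=2] 13<16 → i++
[i=8,j=2] 14<16 → i++
[i=9,j=2] 16==16 emit → i++,j++
[i=10,j=3] 18<20 → i++

i=11, j=3, emitted=[1, 16]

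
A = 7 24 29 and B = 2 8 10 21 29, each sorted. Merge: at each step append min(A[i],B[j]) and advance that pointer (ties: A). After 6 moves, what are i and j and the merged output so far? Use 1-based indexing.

i=3, j=5, merged so far=[2, 7, 8, 10, 21, 24]

[i=1,j=1] A[i]=7>B[j]=2 take 2 → j++
[i=1,j=2] A[i]=7<=B[j]=8 take 7 → i++
[i=2,j=2] A[i]=24>B[j]=8 take 8 → j++
[i=2,j=3] A[i]=24>B[j]=10 take 10 → j++
[i=2,j=4] A[i]=24>B[j]=21 take 21 → j++
[i=2,j=5] A[i]=24<=B[j]=29 take 24 → i++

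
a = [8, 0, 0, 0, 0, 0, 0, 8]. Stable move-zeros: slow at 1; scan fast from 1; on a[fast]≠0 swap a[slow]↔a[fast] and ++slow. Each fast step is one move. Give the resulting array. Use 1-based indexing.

slow=1 fast=1: a[fast]=8≠0 swap→a[1]=8, slow++,fast++
slow=2 fast=2: a[fast]=0, fast++
slow=2 fast=3: a[fast]=0, fast++
slow=2 fast=4: a[fast]=0, fast++
slow=2 fast=5: a[fast]=0, fast++
slow=2 fast=6: a[fast]=0, fast++
slow=2 fast=7: a[fast]=0, fast++
slow=2 fast=8: a[fast]=8≠0 swap→a[2]=8, slow++,fast++

[8, 8, 0, 0, 0, 0, 0, 0]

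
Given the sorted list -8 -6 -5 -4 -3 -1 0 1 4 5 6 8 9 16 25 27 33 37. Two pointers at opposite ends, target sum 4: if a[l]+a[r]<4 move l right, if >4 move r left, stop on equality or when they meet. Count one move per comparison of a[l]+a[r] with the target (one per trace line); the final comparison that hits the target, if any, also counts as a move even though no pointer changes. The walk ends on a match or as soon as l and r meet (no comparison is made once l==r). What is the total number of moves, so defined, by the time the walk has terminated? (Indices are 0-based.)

8 moves

[0,17] -8+37=29 >4 → r--
[0,16] -8+33=25 >4 → r--
[0,15] -8+27=19 >4 → r--
[0,14] -8+25=17 >4 → r--
[0,13] -8+16=8 >4 → r--
[0,12] -8+9=1 <4 → l++
[1,12] -6+9=3 <4 → l++
[2,12] -5+9=4 → found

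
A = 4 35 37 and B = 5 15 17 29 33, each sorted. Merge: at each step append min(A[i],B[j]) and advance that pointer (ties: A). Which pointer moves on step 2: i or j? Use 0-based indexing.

i=0 j=0: A[i]=4<=B[j]=5 take 4, i++
i=1 j=0: A[i]=35>B[j]=5 take 5, j++

j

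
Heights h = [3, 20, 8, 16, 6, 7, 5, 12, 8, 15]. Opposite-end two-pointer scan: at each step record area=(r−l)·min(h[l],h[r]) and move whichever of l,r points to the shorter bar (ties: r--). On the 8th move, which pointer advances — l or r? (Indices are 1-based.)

r

l=1 r=10: min(3,15)*9=27 best=27 *, l++
l=2 r=10: min(20,15)*8=120 best=120 *, r--
l=2 r=9: min(20,8)*7=56 best=120, r--
l=2 r=8: min(20,12)*6=72 best=120, r--
l=2 r=7: min(20,5)*5=25 best=120, r--
l=2 r=6: min(20,7)*4=28 best=120, r--
l=2 r=5: min(20,6)*3=18 best=120, r--
l=2 r=4: min(20,16)*2=32 best=120, r--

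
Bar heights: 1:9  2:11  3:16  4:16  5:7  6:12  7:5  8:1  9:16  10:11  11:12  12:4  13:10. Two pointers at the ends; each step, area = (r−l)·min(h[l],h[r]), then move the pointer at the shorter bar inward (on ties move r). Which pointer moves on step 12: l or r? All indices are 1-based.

r

[1,13] min(9,10)*12=108 best=108 * → l++
[2,13] min(11,10)*11=110 best=110 * → r--
[2,12] min(11,4)*10=40 best=110 → r--
[2,11] min(11,12)*9=99 best=110 → l++
[3,11] min(16,12)*8=96 best=110 → r--
[3,10] min(16,11)*7=77 best=110 → r--
[3,9] min(16,16)*6=96 best=110 → r--
[3,8] min(16,1)*5=5 best=110 → r--
[3,7] min(16,5)*4=20 best=110 → r--
[3,6] min(16,12)*3=36 best=110 → r--
[3,5] min(16,7)*2=14 best=110 → r--
[3,4] min(16,16)*1=16 best=110 → r--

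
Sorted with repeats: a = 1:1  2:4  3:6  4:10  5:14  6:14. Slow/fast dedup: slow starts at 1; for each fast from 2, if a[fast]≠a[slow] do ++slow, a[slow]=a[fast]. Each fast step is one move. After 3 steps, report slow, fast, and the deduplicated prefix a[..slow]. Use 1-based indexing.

slow=4, fast=5, prefix=[1, 4, 6, 10]

(s=1,f=2) a[fast]=4≠a[slow]=1 write a[2]=4 → slow++,fast++
(s=2,f=3) a[fast]=6≠a[slow]=4 write a[3]=6 → slow++,fast++
(s=3,f=4) a[fast]=10≠a[slow]=6 write a[4]=10 → slow++,fast++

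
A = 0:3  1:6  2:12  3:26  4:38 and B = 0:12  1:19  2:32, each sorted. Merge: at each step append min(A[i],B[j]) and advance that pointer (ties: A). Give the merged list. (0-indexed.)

[i=0,j=0] A[i]=3<=B[j]=12 take 3 → i++
[i=1,j=0] A[i]=6<=B[j]=12 take 6 → i++
[i=2,j=0] A[i]=12<=B[j]=12 take 12 → i++
[i=3,j=0] A[i]=26>B[j]=12 take 12 → j++
[i=3,j=1] A[i]=26>B[j]=19 take 19 → j++
[i=3,j=2] A[i]=26<=B[j]=32 take 26 → i++
[i=4,j=2] A[i]=38>B[j]=32 take 32 → j++
[i=4,j=3] B done, take A[i]=38 → i++

[3, 6, 12, 12, 19, 26, 32, 38]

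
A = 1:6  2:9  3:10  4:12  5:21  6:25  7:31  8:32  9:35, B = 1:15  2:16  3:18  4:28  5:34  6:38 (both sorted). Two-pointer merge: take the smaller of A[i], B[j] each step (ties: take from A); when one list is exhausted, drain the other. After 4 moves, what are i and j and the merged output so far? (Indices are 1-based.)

i=1 j=1: A[i]=6<=B[j]=15 take 6, i++
i=2 j=1: A[i]=9<=B[j]=15 take 9, i++
i=3 j=1: A[i]=10<=B[j]=15 take 10, i++
i=4 j=1: A[i]=12<=B[j]=15 take 12, i++

i=5, j=1, merged so far=[6, 9, 10, 12]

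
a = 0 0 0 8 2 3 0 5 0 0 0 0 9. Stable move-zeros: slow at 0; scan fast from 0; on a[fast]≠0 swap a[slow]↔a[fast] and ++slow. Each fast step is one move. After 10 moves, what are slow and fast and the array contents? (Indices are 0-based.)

slow=0 fast=0: a[fast]=0, fast++
slow=0 fast=1: a[fast]=0, fast++
slow=0 fast=2: a[fast]=0, fast++
slow=0 fast=3: a[fast]=8≠0 swap→a[0]=8, slow++,fast++
slow=1 fast=4: a[fast]=2≠0 swap→a[1]=2, slow++,fast++
slow=2 fast=5: a[fast]=3≠0 swap→a[2]=3, slow++,fast++
slow=3 fast=6: a[fast]=0, fast++
slow=3 fast=7: a[fast]=5≠0 swap→a[3]=5, slow++,fast++
slow=4 fast=8: a[fast]=0, fast++
slow=4 fast=9: a[fast]=0, fast++

slow=4, fast=10, a=[8, 2, 3, 5, 0, 0, 0, 0, 0, 0, 0, 0, 9]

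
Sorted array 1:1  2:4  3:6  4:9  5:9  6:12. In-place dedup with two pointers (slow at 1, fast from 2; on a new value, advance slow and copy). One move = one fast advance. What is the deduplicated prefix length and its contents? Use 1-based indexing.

length 5; prefix = [1, 4, 6, 9, 12]

slow=1 fast=2: a[fast]=4≠a[slow]=1 write a[2]=4, slow++,fast++
slow=2 fast=3: a[fast]=6≠a[slow]=4 write a[3]=6, slow++,fast++
slow=3 fast=4: a[fast]=9≠a[slow]=6 write a[4]=9, slow++,fast++
slow=4 fast=5: a[fast]=9=a[slow] dup, fast++
slow=4 fast=6: a[fast]=12≠a[slow]=9 write a[5]=12, slow++,fast++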